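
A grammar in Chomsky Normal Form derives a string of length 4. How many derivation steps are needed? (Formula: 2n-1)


Chomsky Normal Form derivation:
String length n = 4
Each step either:
  - Splits a nonterminal into two (n-1 such steps)
  - Converts a nonterminal to terminal (n such steps)
Total = (n-1) + n = 2n - 1
= 2(4) - 1
= 8 - 1
= 7

7


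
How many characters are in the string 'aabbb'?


String: 'aabbb'
Counting characters:
  'a' appears 2 time(s)
  'b' appears 3 time(s)
Total length = 2 + 3 = 5

5


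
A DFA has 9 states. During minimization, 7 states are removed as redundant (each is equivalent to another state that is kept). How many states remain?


Original DFA: 9 states
Redundant states removed: 7
Minimized states = original - removed
= 9 - 7
= 2

2


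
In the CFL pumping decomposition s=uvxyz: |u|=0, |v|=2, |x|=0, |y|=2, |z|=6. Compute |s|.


|s| = |u| + |v| + |x| + |y| + |z|
= 0 + 2 + 0 + 2 + 6
= 2 + 0 + 8
= 2 + 8
= 10

10


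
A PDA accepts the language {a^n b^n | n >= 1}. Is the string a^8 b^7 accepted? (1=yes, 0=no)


Language requires equal numbers of a's and b's
PDA pushes for each 'a', pops for each 'b'
Number of a's = 8
Number of b's = 7
8 != 7 -> Reject

0


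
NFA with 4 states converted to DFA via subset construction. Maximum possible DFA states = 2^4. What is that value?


NFA has 4 states
Subset construction: each DFA state = subset of NFA states
Maximum subsets = 2^4
2^4 = 16

16


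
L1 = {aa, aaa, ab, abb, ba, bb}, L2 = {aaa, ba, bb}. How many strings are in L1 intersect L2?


L1 = {aa, aaa, ab, abb, ba, bb}
L2 = {aaa, ba, bb}
Checking each string in L1 against L2:
  'aa': in L2? No
  'aaa': in L2? Yes
  'ab': in L2? No
  'abb': in L2? No
  'ba': in L2? Yes
  'bb': in L2? Yes
Intersection = {aaa, ba, bb}
|L1 ∩ L2| = 3

3


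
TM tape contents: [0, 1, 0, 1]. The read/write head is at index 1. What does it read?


Tape: [0, 1, 0, 1]
Positions: 0 1 2 3
Values:    0 1 0 1
Head at position 1
tape[1] = 1

1


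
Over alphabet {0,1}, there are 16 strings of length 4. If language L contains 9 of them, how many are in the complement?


Alphabet: {0,1}
String length: 4
Total strings of length 4 = 2^4 = 16
Strings in L = 9
Complement = total - |L|
= 16 - 9
= 7

7


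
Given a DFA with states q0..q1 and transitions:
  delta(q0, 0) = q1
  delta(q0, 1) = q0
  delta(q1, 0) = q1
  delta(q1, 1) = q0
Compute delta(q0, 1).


Looking up transition function:
delta(q0, 1) in the table
Row: q0, Column: 1
Result: q0

q0


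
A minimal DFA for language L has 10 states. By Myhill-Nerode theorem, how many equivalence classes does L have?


Myhill-Nerode theorem:
Number of equivalence classes = number of states in minimal DFA
Minimal DFA states = 10
Therefore equivalence classes = 10

10


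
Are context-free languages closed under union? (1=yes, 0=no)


CFL closure properties:
  Closed under: union, concatenation, Kleene star
  NOT closed under: intersection, complement
Operation 'union' is in closed list -> Yes (closed)

1


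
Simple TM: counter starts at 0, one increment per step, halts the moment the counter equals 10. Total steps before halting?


Counter starts at 0. Counting sequence:
  Step 1: counter = 1
  Step 2: counter = 2
  Step 3: counter = 3
  Step 4: counter = 4
  Step 5: counter = 5
  Step 6: counter = 6
  ...
  Step 10: counter = 10
Counter reached 10 -> halt
Total steps = 10

10


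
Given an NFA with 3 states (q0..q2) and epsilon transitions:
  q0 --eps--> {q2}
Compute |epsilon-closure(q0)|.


Starting from q0
Initialize closure = {q0}
Follow epsilon from q0 -> add q2
Final closure: {q0, q2}
Size = 2

2


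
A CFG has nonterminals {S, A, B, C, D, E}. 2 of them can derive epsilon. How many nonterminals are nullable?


Nonterminals: {S, A, B, C, D, E}
A nonterminal is nullable if it can derive epsilon
Counting nullable nonterminals: 2
Total nullable = 2

2


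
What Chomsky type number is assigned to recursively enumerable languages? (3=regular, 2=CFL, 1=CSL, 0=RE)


Chomsky hierarchy levels:
  Type 3: Regular (DFA/NFA/regex)
  Type 2: Context-free (PDA)
  Type 1: Context-sensitive
  Type 0: Recursively enumerable (TM)
'recursively enumerable' corresponds to Type 0

0


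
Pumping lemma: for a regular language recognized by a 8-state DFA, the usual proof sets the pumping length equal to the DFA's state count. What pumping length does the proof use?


Pumping lemma for regular languages (standard proof):
Take p = |Q|, the number of DFA states.
Any string of length >= |Q| passes through |Q|+1 states while reading its first |Q| symbols,
so by pigeonhole some state repeats, giving the loop that can be pumped.
Here |Q| = 8
Therefore the proof uses p = 8

8


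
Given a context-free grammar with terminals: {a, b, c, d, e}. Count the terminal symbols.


Terminal symbols: a, b, c, d, e
Counting each: a (#1), b (#2), c (#3), d (#4), e (#5)
Total = 5

5


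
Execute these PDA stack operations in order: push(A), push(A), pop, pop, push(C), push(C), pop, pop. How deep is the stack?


Tracing stack operations:
  push(A) -> stack = [A], depth=1
  push(A) -> stack = [A,A], depth=2
  pop -> removed A, stack = [A], depth=1
  pop -> removed A, stack = [], depth=0
  push(C) -> stack = [C], depth=1
  push(C) -> stack = [C,C], depth=2
  pop -> removed C, stack = [C], depth=1
  pop -> removed C, stack = [], depth=0
Final depth = 0

0


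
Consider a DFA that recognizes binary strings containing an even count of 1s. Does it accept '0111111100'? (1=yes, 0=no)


DFA has 2 states: q_even (start, accept=yes) and q_odd
Processing string '0111111100' character by character:
  Position 0: read '0', 1-count=0 -> q_even (no change)
  Position 1: read '1', 1-count=1 -> q_odd
  Position 2: read '1', 1-count=2 -> q_even
  Position 3: read '1', 1-count=3 -> q_odd
  Position 4: read '1', 1-count=4 -> q_even
  Position 5: read '1', 1-count=5 -> q_odd
  Position 6: read '1', 1-count=6 -> q_even
  Position 7: read '1', 1-count=7 -> q_odd
  Position 8: read '0', 1-count=7 -> q_odd (no change)
  Position 9: read '0', 1-count=7 -> q_odd (no change)
Final state: q_odd, total 1s = 7 (odd); the DFA requires an even count -> reject

0


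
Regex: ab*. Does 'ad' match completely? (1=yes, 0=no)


Pattern: ab*
String: 'ad'
Pattern requires: exactly one 'a' followed by zero or more 'b's
First char is 'a' -> OK
Rest 'd': all b's? No
Result: 0

0


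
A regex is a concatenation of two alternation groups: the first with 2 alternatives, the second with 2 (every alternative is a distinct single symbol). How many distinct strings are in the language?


First group: 2 alternatives
Second group: 2 alternatives
Concatenation: each choice from group 1 pairs with each from group 2
Total = 2 x 2 = 4

4


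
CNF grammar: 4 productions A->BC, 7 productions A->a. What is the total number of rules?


CNF allows two rule forms:
  A -> BC (binary): 4 rules
  A -> a (terminal): 7 rules
Total = 4 + 7 = 11

11


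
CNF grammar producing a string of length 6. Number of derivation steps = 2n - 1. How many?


Chomsky Normal Form derivation:
String length n = 6
Each step either:
  - Splits a nonterminal into two (n-1 such steps)
  - Converts a nonterminal to terminal (n such steps)
Total = (n-1) + n = 2n - 1
= 2(6) - 1
= 12 - 1
= 11

11


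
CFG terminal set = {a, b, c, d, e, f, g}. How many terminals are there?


Terminal symbols: a, b, c, d, e, f, g
Counting each: a (#1), b (#2), c (#3), d (#4), e (#5), f (#6), g (#7)
Total = 7

7


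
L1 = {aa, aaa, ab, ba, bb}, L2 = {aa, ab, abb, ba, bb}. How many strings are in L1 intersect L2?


L1 = {aa, aaa, ab, ba, bb}
L2 = {aa, ab, abb, ba, bb}
Checking each string in L1 against L2:
  'aa': in L2? Yes
  'aaa': in L2? No
  'ab': in L2? Yes
  'ba': in L2? Yes
  'bb': in L2? Yes
Intersection = {aa, ab, ba, bb}
|L1 ∩ L2| = 4

4


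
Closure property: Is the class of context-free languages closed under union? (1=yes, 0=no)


CFL closure properties:
  Closed under: union, concatenation, Kleene star
  NOT closed under: intersection, complement
Operation 'union' is in closed list -> Yes (closed)

1


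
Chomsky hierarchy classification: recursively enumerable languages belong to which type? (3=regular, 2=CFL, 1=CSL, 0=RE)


Chomsky hierarchy levels:
  Type 3: Regular (DFA/NFA/regex)
  Type 2: Context-free (PDA)
  Type 1: Context-sensitive
  Type 0: Recursively enumerable (TM)
'recursively enumerable' corresponds to Type 0

0


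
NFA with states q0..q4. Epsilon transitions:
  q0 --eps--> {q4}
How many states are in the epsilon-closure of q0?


Starting from q0
Initialize closure = {q0}
Follow epsilon from q0 -> add q4
Final closure: {q0, q4}
Size = 2

2


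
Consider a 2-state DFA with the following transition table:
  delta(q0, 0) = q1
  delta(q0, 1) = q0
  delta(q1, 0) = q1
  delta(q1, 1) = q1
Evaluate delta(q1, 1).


Looking up transition function:
delta(q1, 1) in the table
Row: q1, Column: 1
Result: q1

q1


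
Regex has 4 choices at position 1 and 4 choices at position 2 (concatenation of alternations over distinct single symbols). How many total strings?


First group: 4 alternatives
Second group: 4 alternatives
Concatenation: each choice from group 1 pairs with each from group 2
Total = 4 x 4 = 16

16


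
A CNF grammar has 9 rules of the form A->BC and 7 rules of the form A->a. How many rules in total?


CNF allows two rule forms:
  A -> BC (binary): 9 rules
  A -> a (terminal): 7 rules
Total = 9 + 7 = 16

16


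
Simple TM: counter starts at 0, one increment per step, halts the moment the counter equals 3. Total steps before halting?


Counter starts at 0. Counting sequence:
  Step 1: counter = 1
  Step 2: counter = 2
  Step 3: counter = 3
Counter reached 3 -> halt
Total steps = 3

3


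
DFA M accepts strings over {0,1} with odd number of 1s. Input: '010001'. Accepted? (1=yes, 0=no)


DFA has 2 states: q_even (start, accept=no) and q_odd
Processing string '010001' character by character:
  Position 0: read '0', 1-count=0 -> q_even (no change)
  Position 1: read '1', 1-count=1 -> q_odd
  Position 2: read '0', 1-count=1 -> q_odd (no change)
  Position 3: read '0', 1-count=1 -> q_odd (no change)
  Position 4: read '0', 1-count=1 -> q_odd (no change)
  Position 5: read '1', 1-count=2 -> q_even
Final state: q_even, total 1s = 2 (even); the DFA requires an odd count -> reject

0


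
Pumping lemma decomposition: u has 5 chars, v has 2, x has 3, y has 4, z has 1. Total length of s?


|s| = |u| + |v| + |x| + |y| + |z|
= 5 + 2 + 3 + 4 + 1
= 7 + 3 + 5
= 10 + 5
= 15

15


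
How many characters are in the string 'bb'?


String: 'bb'
Counting characters:
  'b' appears 2 time(s)
Total length = 0 + 2 = 2

2


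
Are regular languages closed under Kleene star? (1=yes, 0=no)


Regular languages are closed under:
- Union (DFA product construction)
- Intersection (DFA product construction)
- Complement (swap accept/reject states)
- Concatenation (NFA construction)
- Kleene star (NFA construction)
Kleene star is in this list
Therefore: closed

1


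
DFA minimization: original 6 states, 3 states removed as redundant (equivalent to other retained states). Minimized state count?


Original DFA: 6 states
Redundant states removed: 3
Minimized states = original - removed
= 6 - 3
= 3

3


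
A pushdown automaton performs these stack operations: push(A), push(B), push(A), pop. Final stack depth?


Tracing stack operations:
  push(A) -> stack = [A], depth=1
  push(B) -> stack = [A,B], depth=2
  push(A) -> stack = [A,B,A], depth=3
  pop -> removed A, stack = [A,B], depth=2
Final depth = 2

2


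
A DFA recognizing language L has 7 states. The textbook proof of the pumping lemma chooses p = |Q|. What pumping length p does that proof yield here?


Pumping lemma for regular languages (standard proof):
Take p = |Q|, the number of DFA states.
Any string of length >= |Q| passes through |Q|+1 states while reading its first |Q| symbols,
so by pigeonhole some state repeats, giving the loop that can be pumped.
Here |Q| = 7
Therefore the proof uses p = 7

7


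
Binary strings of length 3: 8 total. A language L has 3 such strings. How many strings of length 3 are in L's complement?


Alphabet: {0,1}
String length: 3
Total strings of length 3 = 2^3 = 8
Strings in L = 3
Complement = total - |L|
= 8 - 3
= 5

5


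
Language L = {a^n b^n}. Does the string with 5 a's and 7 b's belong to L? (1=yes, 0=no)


Language requires equal numbers of a's and b's
PDA pushes for each 'a', pops for each 'b'
Number of a's = 5
Number of b's = 7
5 != 7 -> Reject

0


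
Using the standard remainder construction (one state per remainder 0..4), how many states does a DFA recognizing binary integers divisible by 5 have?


Divisibility by 5 is tracked via the remainder mod 5: 0, 1, ..., 4
The construction assigns one state to each remainder
Number of remainders = 5

5


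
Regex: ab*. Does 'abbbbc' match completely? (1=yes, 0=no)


Pattern: ab*
String: 'abbbbc'
Pattern requires: exactly one 'a' followed by zero or more 'b's
First char is 'a' -> OK
Rest 'bbbbc': all b's? No
Result: 0

0


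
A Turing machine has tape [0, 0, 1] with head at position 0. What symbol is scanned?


Tape: [0, 0, 1]
Positions: 0 1 2
Values:    0 0 1
Head at position 0
tape[0] = 0

0


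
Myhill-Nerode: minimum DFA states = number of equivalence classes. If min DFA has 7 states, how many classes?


Myhill-Nerode theorem:
Number of equivalence classes = number of states in minimal DFA
Minimal DFA states = 7
Therefore equivalence classes = 7

7


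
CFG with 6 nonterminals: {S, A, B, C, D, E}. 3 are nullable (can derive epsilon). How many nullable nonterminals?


Nonterminals: {S, A, B, C, D, E}
A nonterminal is nullable if it can derive epsilon
Counting nullable nonterminals: 3
Total nullable = 3

3


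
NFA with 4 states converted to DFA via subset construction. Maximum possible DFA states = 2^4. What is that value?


NFA has 4 states
Subset construction: each DFA state = subset of NFA states
Maximum subsets = 2^4
2^4 = 16

16


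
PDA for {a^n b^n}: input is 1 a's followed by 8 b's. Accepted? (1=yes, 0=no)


Language requires equal numbers of a's and b's
PDA pushes for each 'a', pops for each 'b'
Number of a's = 1
Number of b's = 8
1 != 8 -> Reject

0


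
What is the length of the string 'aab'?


String: 'aab'
Counting characters:
  'a' appears 2 time(s)
  'b' appears 1 time(s)
Total length = 2 + 1 = 3

3


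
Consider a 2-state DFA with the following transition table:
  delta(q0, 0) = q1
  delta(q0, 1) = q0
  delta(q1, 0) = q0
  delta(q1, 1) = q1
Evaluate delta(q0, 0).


Looking up transition function:
delta(q0, 0) in the table
Row: q0, Column: 0
Result: q1

q1


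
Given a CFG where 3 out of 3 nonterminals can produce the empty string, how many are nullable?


Nonterminals: {S, A, B}
A nonterminal is nullable if it can derive epsilon
Counting nullable nonterminals: 3
Total nullable = 3

3


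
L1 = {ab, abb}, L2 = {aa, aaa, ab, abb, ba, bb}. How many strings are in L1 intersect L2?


L1 = {ab, abb}
L2 = {aa, aaa, ab, abb, ba, bb}
Checking each string in L1 against L2:
  'ab': in L2? Yes
  'abb': in L2? Yes
Intersection = {ab, abb}
|L1 ∩ L2| = 2

2


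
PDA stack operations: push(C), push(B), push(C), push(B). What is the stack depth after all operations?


Tracing stack operations:
  push(C) -> stack = [C], depth=1
  push(B) -> stack = [C,B], depth=2
  push(C) -> stack = [C,B,C], depth=3
  push(B) -> stack = [C,B,C,B], depth=4
Final depth = 4

4


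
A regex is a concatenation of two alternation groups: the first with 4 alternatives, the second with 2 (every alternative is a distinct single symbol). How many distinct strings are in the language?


First group: 4 alternatives
Second group: 2 alternatives
Concatenation: each choice from group 1 pairs with each from group 2
Total = 4 x 2 = 8

8


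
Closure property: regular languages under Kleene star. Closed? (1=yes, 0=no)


Regular languages are closed under:
- Union (DFA product construction)
- Intersection (DFA product construction)
- Complement (swap accept/reject states)
- Concatenation (NFA construction)
- Kleene star (NFA construction)
Kleene star is in this list
Therefore: closed

1


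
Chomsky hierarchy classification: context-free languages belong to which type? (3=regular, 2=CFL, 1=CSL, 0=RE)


Chomsky hierarchy levels:
  Type 3: Regular (DFA/NFA/regex)
  Type 2: Context-free (PDA)
  Type 1: Context-sensitive
  Type 0: Recursively enumerable (TM)
'context-free' corresponds to Type 2

2


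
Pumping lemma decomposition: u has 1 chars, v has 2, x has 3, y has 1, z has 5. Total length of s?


|s| = |u| + |v| + |x| + |y| + |z|
= 1 + 2 + 3 + 1 + 5
= 3 + 3 + 6
= 6 + 6
= 12

12


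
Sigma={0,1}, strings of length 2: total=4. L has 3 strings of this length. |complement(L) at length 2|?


Alphabet: {0,1}
String length: 2
Total strings of length 2 = 2^2 = 4
Strings in L = 3
Complement = total - |L|
= 4 - 3
= 1

1


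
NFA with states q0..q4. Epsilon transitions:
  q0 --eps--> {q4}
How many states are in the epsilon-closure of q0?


Starting from q0
Initialize closure = {q0}
Follow epsilon from q0 -> add q4
Final closure: {q0, q4}
Size = 2

2


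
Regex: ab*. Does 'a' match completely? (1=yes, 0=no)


Pattern: ab*
String: 'a'
Pattern requires: exactly one 'a' followed by zero or more 'b's
First char is 'a' -> OK
Rest '': all b's? Yes
Result: 1

1


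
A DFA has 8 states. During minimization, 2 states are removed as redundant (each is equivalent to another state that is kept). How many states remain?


Original DFA: 8 states
Redundant states removed: 2
Minimized states = original - removed
= 8 - 2
= 6

6


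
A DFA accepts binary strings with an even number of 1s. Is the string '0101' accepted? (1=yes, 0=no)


DFA has 2 states: q_even (start, accept=yes) and q_odd
Processing string '0101' character by character:
  Position 0: read '0', 1-count=0 -> q_even (no change)
  Position 1: read '1', 1-count=1 -> q_odd
  Position 2: read '0', 1-count=1 -> q_odd (no change)
  Position 3: read '1', 1-count=2 -> q_even
Final state: q_even, total 1s = 2 (even); the DFA requires an even count -> accept

1


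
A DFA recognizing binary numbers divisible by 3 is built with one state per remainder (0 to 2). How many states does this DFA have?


Divisibility by 3 is tracked via the remainder mod 3: 0, 1, ..., 2
The construction assigns one state to each remainder
Number of remainders = 3

3


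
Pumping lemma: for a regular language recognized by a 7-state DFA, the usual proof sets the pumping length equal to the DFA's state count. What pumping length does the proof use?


Pumping lemma for regular languages (standard proof):
Take p = |Q|, the number of DFA states.
Any string of length >= |Q| passes through |Q|+1 states while reading its first |Q| symbols,
so by pigeonhole some state repeats, giving the loop that can be pumped.
Here |Q| = 7
Therefore the proof uses p = 7

7


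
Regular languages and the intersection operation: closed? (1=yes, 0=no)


Regular languages are closed under all standard operations:
- Union: Yes (product construction)
- Intersection: Yes (product construction)
- Complement: Yes (swap accept/reject)
- Concatenation: Yes (NFA construction)
Operation: intersection -> Closed

1


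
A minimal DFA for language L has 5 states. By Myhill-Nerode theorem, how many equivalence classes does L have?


Myhill-Nerode theorem:
Number of equivalence classes = number of states in minimal DFA
Minimal DFA states = 5
Therefore equivalence classes = 5

5


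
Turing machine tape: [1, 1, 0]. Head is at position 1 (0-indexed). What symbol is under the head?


Tape: [1, 1, 0]
Positions: 0 1 2
Values:    1 1 0
Head at position 1
tape[1] = 1

1


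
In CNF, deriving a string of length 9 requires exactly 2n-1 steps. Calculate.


Chomsky Normal Form derivation:
String length n = 9
Each step either:
  - Splits a nonterminal into two (n-1 such steps)
  - Converts a nonterminal to terminal (n such steps)
Total = (n-1) + n = 2n - 1
= 2(9) - 1
= 18 - 1
= 17

17


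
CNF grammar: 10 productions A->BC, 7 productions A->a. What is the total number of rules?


CNF allows two rule forms:
  A -> BC (binary): 10 rules
  A -> a (terminal): 7 rules
Total = 10 + 7 = 17

17


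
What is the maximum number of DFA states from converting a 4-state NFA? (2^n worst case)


NFA has 4 states
Subset construction: each DFA state = subset of NFA states
Maximum subsets = 2^4
2^4 = 16

16


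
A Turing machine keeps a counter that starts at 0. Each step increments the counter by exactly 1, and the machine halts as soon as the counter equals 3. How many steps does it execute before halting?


Counter starts at 0. Counting sequence:
  Step 1: counter = 1
  Step 2: counter = 2
  Step 3: counter = 3
Counter reached 3 -> halt
Total steps = 3

3


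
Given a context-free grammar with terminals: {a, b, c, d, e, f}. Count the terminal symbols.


Terminal symbols: a, b, c, d, e, f
Counting each: a (#1), b (#2), c (#3), d (#4), e (#5), f (#6)
Total = 6

6


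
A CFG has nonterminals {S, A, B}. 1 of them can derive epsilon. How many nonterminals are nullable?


Nonterminals: {S, A, B}
A nonterminal is nullable if it can derive epsilon
Counting nullable nonterminals: 1
Total nullable = 1

1


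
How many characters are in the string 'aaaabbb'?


String: 'aaaabbb'
Counting characters:
  'a' appears 4 time(s)
  'b' appears 3 time(s)
Total length = 4 + 3 = 7

7


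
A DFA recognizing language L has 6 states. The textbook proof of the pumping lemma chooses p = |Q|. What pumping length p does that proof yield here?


Pumping lemma for regular languages (standard proof):
Take p = |Q|, the number of DFA states.
Any string of length >= |Q| passes through |Q|+1 states while reading its first |Q| symbols,
so by pigeonhole some state repeats, giving the loop that can be pumped.
Here |Q| = 6
Therefore the proof uses p = 6

6


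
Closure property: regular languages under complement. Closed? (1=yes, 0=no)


Regular languages are closed under:
- Union (DFA product construction)
- Intersection (DFA product construction)
- Complement (swap accept/reject states)
- Concatenation (NFA construction)
- Kleene star (NFA construction)
complement is in this list
Therefore: closed

1


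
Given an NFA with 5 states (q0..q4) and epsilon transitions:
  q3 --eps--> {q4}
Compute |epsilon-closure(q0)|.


Starting from q0
Initialize closure = {q0}
q0 has no outgoing epsilon transitions -> nothing to add
Final closure: {q0}
Size = 1

1


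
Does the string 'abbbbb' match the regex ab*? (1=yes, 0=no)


Pattern: ab*
String: 'abbbbb'
Pattern requires: exactly one 'a' followed by zero or more 'b's
First char is 'a' -> OK
Rest 'bbbbb': all b's? Yes
Result: 1

1


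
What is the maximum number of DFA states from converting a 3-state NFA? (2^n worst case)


NFA has 3 states
Subset construction: each DFA state = subset of NFA states
Maximum subsets = 2^3
2^3 = 8

8


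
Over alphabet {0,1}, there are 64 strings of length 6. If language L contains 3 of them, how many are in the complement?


Alphabet: {0,1}
String length: 6
Total strings of length 6 = 2^6 = 64
Strings in L = 3
Complement = total - |L|
= 64 - 3
= 61

61


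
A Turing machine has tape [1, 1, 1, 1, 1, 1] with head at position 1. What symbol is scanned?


Tape: [1, 1, 1, 1, 1, 1]
Positions: 0 1 2 3 4 5
Values:    1 1 1 1 1 1
Head at position 1
tape[1] = 1

1


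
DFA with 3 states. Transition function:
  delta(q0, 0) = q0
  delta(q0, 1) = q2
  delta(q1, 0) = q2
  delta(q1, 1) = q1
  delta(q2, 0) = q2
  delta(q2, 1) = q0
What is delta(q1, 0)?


Looking up transition function:
delta(q1, 0) in the table
Row: q1, Column: 0
Result: q2

q2


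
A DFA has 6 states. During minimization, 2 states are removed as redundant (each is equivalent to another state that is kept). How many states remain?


Original DFA: 6 states
Redundant states removed: 2
Minimized states = original - removed
= 6 - 2
= 4

4


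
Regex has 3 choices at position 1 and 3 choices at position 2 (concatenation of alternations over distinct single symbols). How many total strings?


First group: 3 alternatives
Second group: 3 alternatives
Concatenation: each choice from group 1 pairs with each from group 2
Total = 3 x 3 = 9

9


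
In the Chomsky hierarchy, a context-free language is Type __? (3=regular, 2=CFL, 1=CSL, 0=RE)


Chomsky hierarchy levels:
  Type 3: Regular (DFA/NFA/regex)
  Type 2: Context-free (PDA)
  Type 1: Context-sensitive
  Type 0: Recursively enumerable (TM)
'context-free' corresponds to Type 2

2


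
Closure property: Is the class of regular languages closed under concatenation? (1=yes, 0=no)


Regular languages are closed under all standard operations:
- Union: Yes (product construction)
- Intersection: Yes (product construction)
- Complement: Yes (swap accept/reject)
- Concatenation: Yes (NFA construction)
Operation: concatenation -> Closed

1


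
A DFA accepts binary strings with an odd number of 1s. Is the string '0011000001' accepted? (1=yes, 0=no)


DFA has 2 states: q_even (start, accept=no) and q_odd
Processing string '0011000001' character by character:
  Position 0: read '0', 1-count=0 -> q_even (no change)
  Position 1: read '0', 1-count=0 -> q_even (no change)
  Position 2: read '1', 1-count=1 -> q_odd
  Position 3: read '1', 1-count=2 -> q_even
  Position 4: read '0', 1-count=2 -> q_even (no change)
  Position 5: read '0', 1-count=2 -> q_even (no change)
  Position 6: read '0', 1-count=2 -> q_even (no change)
  Position 7: read '0', 1-count=2 -> q_even (no change)
  Position 8: read '0', 1-count=2 -> q_even (no change)
  Position 9: read '1', 1-count=3 -> q_odd
Final state: q_odd, total 1s = 3 (odd); the DFA requires an odd count -> accept

1


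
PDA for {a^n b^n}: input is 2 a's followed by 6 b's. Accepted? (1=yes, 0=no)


Language requires equal numbers of a's and b's
PDA pushes for each 'a', pops for each 'b'
Number of a's = 2
Number of b's = 6
2 != 6 -> Reject

0


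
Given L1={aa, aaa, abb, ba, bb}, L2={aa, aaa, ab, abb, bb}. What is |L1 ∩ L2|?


L1 = {aa, aaa, abb, ba, bb}
L2 = {aa, aaa, ab, abb, bb}
Checking each string in L1 against L2:
  'aa': in L2? Yes
  'aaa': in L2? Yes
  'abb': in L2? Yes
  'ba': in L2? No
  'bb': in L2? Yes
Intersection = {aa, aaa, abb, bb}
|L1 ∩ L2| = 4

4


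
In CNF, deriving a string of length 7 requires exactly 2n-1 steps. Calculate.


Chomsky Normal Form derivation:
String length n = 7
Each step either:
  - Splits a nonterminal into two (n-1 such steps)
  - Converts a nonterminal to terminal (n such steps)
Total = (n-1) + n = 2n - 1
= 2(7) - 1
= 14 - 1
= 13

13


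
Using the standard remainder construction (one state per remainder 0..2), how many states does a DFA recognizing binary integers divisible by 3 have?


Divisibility by 3 is tracked via the remainder mod 3: 0, 1, ..., 2
The construction assigns one state to each remainder
Number of remainders = 3

3


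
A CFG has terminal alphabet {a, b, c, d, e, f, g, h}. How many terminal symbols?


Terminal symbols: a, b, c, d, e, f, g, h
Counting each: a (#1), b (#2), c (#3), d (#4), e (#5), f (#6), g (#7), h (#8)
Total = 8

8


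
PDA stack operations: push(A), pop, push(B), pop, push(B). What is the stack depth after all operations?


Tracing stack operations:
  push(A) -> stack = [A], depth=1
  pop -> removed A, stack = [], depth=0
  push(B) -> stack = [B], depth=1
  pop -> removed B, stack = [], depth=0
  push(B) -> stack = [B], depth=1
Final depth = 1

1


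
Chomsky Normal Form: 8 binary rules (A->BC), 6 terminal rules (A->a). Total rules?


CNF allows two rule forms:
  A -> BC (binary): 8 rules
  A -> a (terminal): 6 rules
Total = 8 + 6 = 14

14


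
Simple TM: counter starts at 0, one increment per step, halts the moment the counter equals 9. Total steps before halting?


Counter starts at 0. Counting sequence:
  Step 1: counter = 1
  Step 2: counter = 2
  Step 3: counter = 3
  Step 4: counter = 4
  Step 5: counter = 5
  Step 6: counter = 6
  ...
  Step 9: counter = 9
Counter reached 9 -> halt
Total steps = 9

9


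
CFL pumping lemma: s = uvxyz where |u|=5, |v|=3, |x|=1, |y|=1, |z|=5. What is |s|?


|s| = |u| + |v| + |x| + |y| + |z|
= 5 + 3 + 1 + 1 + 5
= 8 + 1 + 6
= 9 + 6
= 15

15


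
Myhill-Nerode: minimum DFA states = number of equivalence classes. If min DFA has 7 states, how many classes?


Myhill-Nerode theorem:
Number of equivalence classes = number of states in minimal DFA
Minimal DFA states = 7
Therefore equivalence classes = 7

7


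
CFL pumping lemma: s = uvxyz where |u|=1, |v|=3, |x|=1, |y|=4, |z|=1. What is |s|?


|s| = |u| + |v| + |x| + |y| + |z|
= 1 + 3 + 1 + 4 + 1
= 4 + 1 + 5
= 5 + 5
= 10

10


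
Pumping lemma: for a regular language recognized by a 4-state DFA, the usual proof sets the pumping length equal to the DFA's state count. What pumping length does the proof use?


Pumping lemma for regular languages (standard proof):
Take p = |Q|, the number of DFA states.
Any string of length >= |Q| passes through |Q|+1 states while reading its first |Q| symbols,
so by pigeonhole some state repeats, giving the loop that can be pumped.
Here |Q| = 4
Therefore the proof uses p = 4

4


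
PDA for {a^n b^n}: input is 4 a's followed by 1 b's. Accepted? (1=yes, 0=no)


Language requires equal numbers of a's and b's
PDA pushes for each 'a', pops for each 'b'
Number of a's = 4
Number of b's = 1
4 != 1 -> Reject

0


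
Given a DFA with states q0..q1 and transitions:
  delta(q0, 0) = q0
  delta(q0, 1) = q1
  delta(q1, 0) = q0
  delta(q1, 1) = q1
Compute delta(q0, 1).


Looking up transition function:
delta(q0, 1) in the table
Row: q0, Column: 1
Result: q1

q1


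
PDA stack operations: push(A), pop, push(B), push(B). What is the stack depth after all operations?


Tracing stack operations:
  push(A) -> stack = [A], depth=1
  pop -> removed A, stack = [], depth=0
  push(B) -> stack = [B], depth=1
  push(B) -> stack = [B,B], depth=2
Final depth = 2

2


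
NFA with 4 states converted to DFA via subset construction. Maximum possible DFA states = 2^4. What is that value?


NFA has 4 states
Subset construction: each DFA state = subset of NFA states
Maximum subsets = 2^4
2^4 = 16

16


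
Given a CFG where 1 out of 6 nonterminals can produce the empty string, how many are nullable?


Nonterminals: {S, A, B, C, D, E}
A nonterminal is nullable if it can derive epsilon
Counting nullable nonterminals: 1
Total nullable = 1

1


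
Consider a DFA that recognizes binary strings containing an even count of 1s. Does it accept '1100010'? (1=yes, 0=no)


DFA has 2 states: q_even (start, accept=yes) and q_odd
Processing string '1100010' character by character:
  Position 0: read '1', 1-count=1 -> q_odd
  Position 1: read '1', 1-count=2 -> q_even
  Position 2: read '0', 1-count=2 -> q_even (no change)
  Position 3: read '0', 1-count=2 -> q_even (no change)
  Position 4: read '0', 1-count=2 -> q_even (no change)
  Position 5: read '1', 1-count=3 -> q_odd
  Position 6: read '0', 1-count=3 -> q_odd (no change)
Final state: q_odd, total 1s = 3 (odd); the DFA requires an even count -> reject

0


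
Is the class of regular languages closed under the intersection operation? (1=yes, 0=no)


Regular languages are closed under:
- Union (DFA product construction)
- Intersection (DFA product construction)
- Complement (swap accept/reject states)
- Concatenation (NFA construction)
- Kleene star (NFA construction)
intersection is in this list
Therefore: closed

1


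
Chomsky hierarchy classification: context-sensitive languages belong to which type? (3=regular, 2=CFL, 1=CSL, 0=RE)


Chomsky hierarchy levels:
  Type 3: Regular (DFA/NFA/regex)
  Type 2: Context-free (PDA)
  Type 1: Context-sensitive
  Type 0: Recursively enumerable (TM)
'context-sensitive' corresponds to Type 1

1


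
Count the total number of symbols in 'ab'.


String: 'ab'
Counting characters:
  'a' appears 1 time(s)
  'b' appears 1 time(s)
Total length = 1 + 1 = 2

2


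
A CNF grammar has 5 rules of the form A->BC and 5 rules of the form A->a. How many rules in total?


CNF allows two rule forms:
  A -> BC (binary): 5 rules
  A -> a (terminal): 5 rules
Total = 5 + 5 = 10

10


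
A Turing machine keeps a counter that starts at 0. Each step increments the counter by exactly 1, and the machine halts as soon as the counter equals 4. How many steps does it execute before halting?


Counter starts at 0. Counting sequence:
  Step 1: counter = 1
  Step 2: counter = 2
  Step 3: counter = 3
  Step 4: counter = 4
Counter reached 4 -> halt
Total steps = 4

4


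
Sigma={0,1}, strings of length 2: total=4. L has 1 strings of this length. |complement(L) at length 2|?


Alphabet: {0,1}
String length: 2
Total strings of length 2 = 2^2 = 4
Strings in L = 1
Complement = total - |L|
= 4 - 1
= 3

3


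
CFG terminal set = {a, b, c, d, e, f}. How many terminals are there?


Terminal symbols: a, b, c, d, e, f
Counting each: a (#1), b (#2), c (#3), d (#4), e (#5), f (#6)
Total = 6

6


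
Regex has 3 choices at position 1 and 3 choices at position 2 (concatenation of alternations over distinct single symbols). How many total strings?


First group: 3 alternatives
Second group: 3 alternatives
Concatenation: each choice from group 1 pairs with each from group 2
Total = 3 x 3 = 9

9


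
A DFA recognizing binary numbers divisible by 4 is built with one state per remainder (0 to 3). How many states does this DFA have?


Divisibility by 4 is tracked via the remainder mod 4: 0, 1, ..., 3
The construction assigns one state to each remainder
Number of remainders = 4

4


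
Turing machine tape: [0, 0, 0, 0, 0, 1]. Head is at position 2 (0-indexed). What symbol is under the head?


Tape: [0, 0, 0, 0, 0, 1]
Positions: 0 1 2 3 4 5
Values:    0 0 0 0 0 1
Head at position 2
tape[2] = 0

0


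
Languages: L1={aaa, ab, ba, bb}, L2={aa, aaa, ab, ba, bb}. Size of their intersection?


L1 = {aaa, ab, ba, bb}
L2 = {aa, aaa, ab, ba, bb}
Checking each string in L1 against L2:
  'aaa': in L2? Yes
  'ab': in L2? Yes
  'ba': in L2? Yes
  'bb': in L2? Yes
Intersection = {aaa, ab, ba, bb}
|L1 ∩ L2| = 4

4


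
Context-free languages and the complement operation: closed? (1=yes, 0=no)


CFL closure properties:
  Closed under: union, concatenation, Kleene star
  NOT closed under: intersection, complement
Operation 'complement' is in not-closed list -> No (not closed)

0


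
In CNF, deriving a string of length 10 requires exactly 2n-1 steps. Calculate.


Chomsky Normal Form derivation:
String length n = 10
Each step either:
  - Splits a nonterminal into two (n-1 such steps)
  - Converts a nonterminal to terminal (n such steps)
Total = (n-1) + n = 2n - 1
= 2(10) - 1
= 20 - 1
= 19

19


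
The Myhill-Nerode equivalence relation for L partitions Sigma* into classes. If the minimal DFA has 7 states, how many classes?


Myhill-Nerode theorem:
Number of equivalence classes = number of states in minimal DFA
Minimal DFA states = 7
Therefore equivalence classes = 7

7


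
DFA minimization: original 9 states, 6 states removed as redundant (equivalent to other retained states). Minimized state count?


Original DFA: 9 states
Redundant states removed: 6
Minimized states = original - removed
= 9 - 6
= 3

3


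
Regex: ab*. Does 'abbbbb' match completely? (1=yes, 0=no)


Pattern: ab*
String: 'abbbbb'
Pattern requires: exactly one 'a' followed by zero or more 'b's
First char is 'a' -> OK
Rest 'bbbbb': all b's? Yes
Result: 1

1


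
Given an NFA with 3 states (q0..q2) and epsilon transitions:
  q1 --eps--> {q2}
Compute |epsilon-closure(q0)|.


Starting from q0
Initialize closure = {q0}
q0 has no outgoing epsilon transitions -> nothing to add
Final closure: {q0}
Size = 1

1


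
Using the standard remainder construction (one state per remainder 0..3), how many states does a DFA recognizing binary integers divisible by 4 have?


Divisibility by 4 is tracked via the remainder mod 4: 0, 1, ..., 3
The construction assigns one state to each remainder
Number of remainders = 4

4


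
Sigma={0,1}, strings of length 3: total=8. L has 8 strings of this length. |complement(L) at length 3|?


Alphabet: {0,1}
String length: 3
Total strings of length 3 = 2^3 = 8
Strings in L = 8
Complement = total - |L|
= 8 - 8
= 0

0


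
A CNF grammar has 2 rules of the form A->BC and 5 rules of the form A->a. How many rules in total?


CNF allows two rule forms:
  A -> BC (binary): 2 rules
  A -> a (terminal): 5 rules
Total = 2 + 5 = 7

7


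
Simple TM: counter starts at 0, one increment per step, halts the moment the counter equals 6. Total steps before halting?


Counter starts at 0. Counting sequence:
  Step 1: counter = 1
  Step 2: counter = 2
  Step 3: counter = 3
  Step 4: counter = 4
  Step 5: counter = 5
  Step 6: counter = 6
Counter reached 6 -> halt
Total steps = 6

6


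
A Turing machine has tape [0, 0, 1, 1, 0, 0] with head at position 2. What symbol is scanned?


Tape: [0, 0, 1, 1, 0, 0]
Positions: 0 1 2 3 4 5
Values:    0 0 1 1 0 0
Head at position 2
tape[2] = 1

1


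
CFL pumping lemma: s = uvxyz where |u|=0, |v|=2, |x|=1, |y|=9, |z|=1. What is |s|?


|s| = |u| + |v| + |x| + |y| + |z|
= 0 + 2 + 1 + 9 + 1
= 2 + 1 + 10
= 3 + 10
= 13

13


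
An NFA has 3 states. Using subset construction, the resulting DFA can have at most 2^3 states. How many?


NFA has 3 states
Subset construction: each DFA state = subset of NFA states
Maximum subsets = 2^3
2^3 = 8

8


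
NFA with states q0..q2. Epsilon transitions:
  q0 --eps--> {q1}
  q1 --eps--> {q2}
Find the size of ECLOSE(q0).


Starting from q0
Initialize closure = {q0}
Follow epsilon from q0 -> add q1
Follow epsilon from q1 -> add q2
Final closure: {q0, q1, q2}
Size = 3

3


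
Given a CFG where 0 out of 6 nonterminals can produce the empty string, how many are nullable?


Nonterminals: {S, A, B, C, D, E}
A nonterminal is nullable if it can derive epsilon
Counting nullable nonterminals: 0
Total nullable = 0

0


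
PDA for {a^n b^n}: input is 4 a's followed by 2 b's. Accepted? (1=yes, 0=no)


Language requires equal numbers of a's and b's
PDA pushes for each 'a', pops for each 'b'
Number of a's = 4
Number of b's = 2
4 != 2 -> Reject

0


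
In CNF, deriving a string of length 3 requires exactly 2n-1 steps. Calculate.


Chomsky Normal Form derivation:
String length n = 3
Each step either:
  - Splits a nonterminal into two (n-1 such steps)
  - Converts a nonterminal to terminal (n such steps)
Total = (n-1) + n = 2n - 1
= 2(3) - 1
= 6 - 1
= 5

5


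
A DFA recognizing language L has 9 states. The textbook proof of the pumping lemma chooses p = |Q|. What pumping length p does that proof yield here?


Pumping lemma for regular languages (standard proof):
Take p = |Q|, the number of DFA states.
Any string of length >= |Q| passes through |Q|+1 states while reading its first |Q| symbols,
so by pigeonhole some state repeats, giving the loop that can be pumped.
Here |Q| = 9
Therefore the proof uses p = 9

9


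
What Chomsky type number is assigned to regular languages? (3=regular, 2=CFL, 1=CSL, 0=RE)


Chomsky hierarchy levels:
  Type 3: Regular (DFA/NFA/regex)
  Type 2: Context-free (PDA)
  Type 1: Context-sensitive
  Type 0: Recursively enumerable (TM)
'regular' corresponds to Type 3

3


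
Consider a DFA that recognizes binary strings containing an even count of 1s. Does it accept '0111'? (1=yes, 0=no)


DFA has 2 states: q_even (start, accept=yes) and q_odd
Processing string '0111' character by character:
  Position 0: read '0', 1-count=0 -> q_even (no change)
  Position 1: read '1', 1-count=1 -> q_odd
  Position 2: read '1', 1-count=2 -> q_even
  Position 3: read '1', 1-count=3 -> q_odd
Final state: q_odd, total 1s = 3 (odd); the DFA requires an even count -> reject

0
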